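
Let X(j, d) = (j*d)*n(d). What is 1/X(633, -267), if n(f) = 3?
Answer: -1/507033 ≈ -1.9723e-6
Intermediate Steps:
X(j, d) = 3*d*j (X(j, d) = (j*d)*3 = (d*j)*3 = 3*d*j)
1/X(633, -267) = 1/(3*(-267)*633) = 1/(-507033) = -1/507033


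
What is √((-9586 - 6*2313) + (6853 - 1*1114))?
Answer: 5*I*√709 ≈ 133.14*I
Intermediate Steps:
√((-9586 - 6*2313) + (6853 - 1*1114)) = √((-9586 - 13878) + (6853 - 1114)) = √(-23464 + 5739) = √(-17725) = 5*I*√709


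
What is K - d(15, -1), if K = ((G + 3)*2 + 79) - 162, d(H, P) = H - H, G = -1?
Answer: -79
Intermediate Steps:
d(H, P) = 0
K = -79 (K = ((-1 + 3)*2 + 79) - 162 = (2*2 + 79) - 162 = (4 + 79) - 162 = 83 - 162 = -79)
K - d(15, -1) = -79 - 1*0 = -79 + 0 = -79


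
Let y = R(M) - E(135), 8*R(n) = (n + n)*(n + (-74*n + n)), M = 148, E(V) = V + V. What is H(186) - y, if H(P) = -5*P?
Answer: 393612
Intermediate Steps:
E(V) = 2*V
R(n) = -18*n**2 (R(n) = ((n + n)*(n + (-74*n + n)))/8 = ((2*n)*(n - 73*n))/8 = ((2*n)*(-72*n))/8 = (-144*n**2)/8 = -18*n**2)
y = -394542 (y = -18*148**2 - 2*135 = -18*21904 - 1*270 = -394272 - 270 = -394542)
H(186) - y = -5*186 - 1*(-394542) = -930 + 394542 = 393612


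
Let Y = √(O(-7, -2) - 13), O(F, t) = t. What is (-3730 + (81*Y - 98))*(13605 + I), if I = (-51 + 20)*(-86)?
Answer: -62285388 + 1317951*I*√15 ≈ -6.2285e+7 + 5.1044e+6*I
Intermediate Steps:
Y = I*√15 (Y = √(-2 - 13) = √(-15) = I*√15 ≈ 3.873*I)
I = 2666 (I = -31*(-86) = 2666)
(-3730 + (81*Y - 98))*(13605 + I) = (-3730 + (81*(I*√15) - 98))*(13605 + 2666) = (-3730 + (81*I*√15 - 98))*16271 = (-3730 + (-98 + 81*I*√15))*16271 = (-3828 + 81*I*√15)*16271 = -62285388 + 1317951*I*√15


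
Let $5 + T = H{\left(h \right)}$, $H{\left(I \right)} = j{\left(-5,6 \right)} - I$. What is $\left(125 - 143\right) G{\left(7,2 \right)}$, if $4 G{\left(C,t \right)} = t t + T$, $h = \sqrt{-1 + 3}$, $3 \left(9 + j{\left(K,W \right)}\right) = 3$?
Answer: $\frac{81}{2} + \frac{9 \sqrt{2}}{2} \approx 46.864$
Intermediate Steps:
$j{\left(K,W \right)} = -8$ ($j{\left(K,W \right)} = -9 + \frac{1}{3} \cdot 3 = -9 + 1 = -8$)
$h = \sqrt{2} \approx 1.4142$
$H{\left(I \right)} = -8 - I$
$T = -13 - \sqrt{2}$ ($T = -5 - \left(8 + \sqrt{2}\right) = -13 - \sqrt{2} \approx -14.414$)
$G{\left(C,t \right)} = - \frac{13}{4} - \frac{\sqrt{2}}{4} + \frac{t^{2}}{4}$ ($G{\left(C,t \right)} = \frac{t t - \left(13 + \sqrt{2}\right)}{4} = \frac{t^{2} - \left(13 + \sqrt{2}\right)}{4} = \frac{-13 + t^{2} - \sqrt{2}}{4} = - \frac{13}{4} - \frac{\sqrt{2}}{4} + \frac{t^{2}}{4}$)
$\left(125 - 143\right) G{\left(7,2 \right)} = \left(125 - 143\right) \left(- \frac{13}{4} - \frac{\sqrt{2}}{4} + \frac{2^{2}}{4}\right) = - 18 \left(- \frac{13}{4} - \frac{\sqrt{2}}{4} + \frac{1}{4} \cdot 4\right) = - 18 \left(- \frac{13}{4} - \frac{\sqrt{2}}{4} + 1\right) = - 18 \left(- \frac{9}{4} - \frac{\sqrt{2}}{4}\right) = \frac{81}{2} + \frac{9 \sqrt{2}}{2}$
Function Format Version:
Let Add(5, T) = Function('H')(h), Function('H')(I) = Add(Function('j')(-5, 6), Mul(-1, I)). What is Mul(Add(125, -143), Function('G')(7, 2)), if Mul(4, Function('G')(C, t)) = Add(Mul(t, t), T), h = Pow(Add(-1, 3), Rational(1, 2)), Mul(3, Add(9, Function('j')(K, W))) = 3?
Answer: Add(Rational(81, 2), Mul(Rational(9, 2), Pow(2, Rational(1, 2)))) ≈ 46.864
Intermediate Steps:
Function('j')(K, W) = -8 (Function('j')(K, W) = Add(-9, Mul(Rational(1, 3), 3)) = Add(-9, 1) = -8)
h = Pow(2, Rational(1, 2)) ≈ 1.4142
Function('H')(I) = Add(-8, Mul(-1, I))
T = Add(-13, Mul(-1, Pow(2, Rational(1, 2)))) (T = Add(-5, Add(-8, Mul(-1, Pow(2, Rational(1, 2))))) = Add(-13, Mul(-1, Pow(2, Rational(1, 2)))) ≈ -14.414)
Function('G')(C, t) = Add(Rational(-13, 4), Mul(Rational(-1, 4), Pow(2, Rational(1, 2))), Mul(Rational(1, 4), Pow(t, 2))) (Function('G')(C, t) = Mul(Rational(1, 4), Add(Mul(t, t), Add(-13, Mul(-1, Pow(2, Rational(1, 2)))))) = Mul(Rational(1, 4), Add(Pow(t, 2), Add(-13, Mul(-1, Pow(2, Rational(1, 2)))))) = Mul(Rational(1, 4), Add(-13, Pow(t, 2), Mul(-1, Pow(2, Rational(1, 2))))) = Add(Rational(-13, 4), Mul(Rational(-1, 4), Pow(2, Rational(1, 2))), Mul(Rational(1, 4), Pow(t, 2))))
Mul(Add(125, -143), Function('G')(7, 2)) = Mul(Add(125, -143), Add(Rational(-13, 4), Mul(Rational(-1, 4), Pow(2, Rational(1, 2))), Mul(Rational(1, 4), Pow(2, 2)))) = Mul(-18, Add(Rational(-13, 4), Mul(Rational(-1, 4), Pow(2, Rational(1, 2))), Mul(Rational(1, 4), 4))) = Mul(-18, Add(Rational(-13, 4), Mul(Rational(-1, 4), Pow(2, Rational(1, 2))), 1)) = Mul(-18, Add(Rational(-9, 4), Mul(Rational(-1, 4), Pow(2, Rational(1, 2))))) = Add(Rational(81, 2), Mul(Rational(9, 2), Pow(2, Rational(1, 2))))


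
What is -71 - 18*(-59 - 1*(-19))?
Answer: 649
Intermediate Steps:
-71 - 18*(-59 - 1*(-19)) = -71 - 18*(-59 + 19) = -71 - 18*(-40) = -71 + 720 = 649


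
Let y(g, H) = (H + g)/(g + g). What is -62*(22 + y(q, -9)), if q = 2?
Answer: -2511/2 ≈ -1255.5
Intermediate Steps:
y(g, H) = (H + g)/(2*g) (y(g, H) = (H + g)/((2*g)) = (H + g)*(1/(2*g)) = (H + g)/(2*g))
-62*(22 + y(q, -9)) = -62*(22 + (½)*(-9 + 2)/2) = -62*(22 + (½)*(½)*(-7)) = -62*(22 - 7/4) = -62*81/4 = -2511/2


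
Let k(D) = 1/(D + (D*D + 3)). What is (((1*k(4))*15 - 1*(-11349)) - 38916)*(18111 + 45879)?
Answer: -40571323740/23 ≈ -1.7640e+9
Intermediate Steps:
k(D) = 1/(3 + D + D²) (k(D) = 1/(D + (D² + 3)) = 1/(D + (3 + D²)) = 1/(3 + D + D²))
(((1*k(4))*15 - 1*(-11349)) - 38916)*(18111 + 45879) = (((1/(3 + 4 + 4²))*15 - 1*(-11349)) - 38916)*(18111 + 45879) = (((1/(3 + 4 + 16))*15 + 11349) - 38916)*63990 = (((1/23)*15 + 11349) - 38916)*63990 = ((15/23 + 11349) - 38916)*63990 = (261042/23 - 38916)*63990 = -634026/23*63990 = -40571323740/23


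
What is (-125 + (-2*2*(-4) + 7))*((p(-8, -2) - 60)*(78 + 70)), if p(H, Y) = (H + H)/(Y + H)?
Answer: 4408032/5 ≈ 8.8161e+5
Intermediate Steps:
p(H, Y) = 2*H/(H + Y) (p(H, Y) = (2*H)/(H + Y) = 2*H/(H + Y))
(-125 + (-2*2*(-4) + 7))*((p(-8, -2) - 60)*(78 + 70)) = (-125 + (-2*2*(-4) + 7))*((2*(-8)/(-8 - 2) - 60)*(78 + 70)) = (-125 + (-4*(-4) + 7))*((2*(-8)/(-10) - 60)*148) = (-125 + (16 + 7))*((2*(-8)*(-⅒) - 60)*148) = (-125 + 23)*((8/5 - 60)*148) = -(-29784)*148/5 = -102*(-43216/5) = 4408032/5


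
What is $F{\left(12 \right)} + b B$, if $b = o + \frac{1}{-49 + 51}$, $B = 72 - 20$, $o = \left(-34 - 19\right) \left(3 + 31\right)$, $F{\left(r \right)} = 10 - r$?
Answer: $-93680$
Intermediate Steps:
$o = -1802$ ($o = \left(-53\right) 34 = -1802$)
$B = 52$ ($B = 72 - 20 = 52$)
$b = - \frac{3603}{2}$ ($b = -1802 + \frac{1}{-49 + 51} = -1802 + \frac{1}{2} = - \frac{3603}{2} \approx -1801.5$)
$F{\left(12 \right)} + b B = \left(10 - 12\right) - 93678 = -2 - 93678 = -93680$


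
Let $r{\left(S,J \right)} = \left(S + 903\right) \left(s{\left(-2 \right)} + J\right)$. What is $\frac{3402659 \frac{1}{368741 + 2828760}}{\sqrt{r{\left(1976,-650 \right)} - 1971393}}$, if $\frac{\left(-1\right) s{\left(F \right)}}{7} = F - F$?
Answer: $- \frac{3402659 i \sqrt{3842743}}{12287174585243} \approx - 0.00054286 i$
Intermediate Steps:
$s{\left(F \right)} = 0$ ($s{\left(F \right)} = - 7 \left(F - F\right) = \left(-7\right) 0 = 0$)
$r{\left(S,J \right)} = J \left(903 + S\right)$ ($r{\left(S,J \right)} = \left(S + 903\right) \left(0 + J\right) = \left(903 + S\right) J = J \left(903 + S\right)$)
$\frac{3402659 \frac{1}{368741 + 2828760}}{\sqrt{r{\left(1976,-650 \right)} - 1971393}} = \frac{3402659 \frac{1}{368741 + 2828760}}{\sqrt{- 650 \left(903 + 1976\right) - 1971393}} = \frac{3402659 \cdot \frac{1}{3197501}}{\sqrt{\left(-650\right) 2879 - 1971393}} = \frac{3402659 \cdot \frac{1}{3197501}}{\sqrt{-1871350 - 1971393}} = \frac{3402659}{3197501 \sqrt{-3842743}} = \frac{3402659}{3197501 i \sqrt{3842743}} = \frac{3402659 \left(- \frac{i \sqrt{3842743}}{3842743}\right)}{3197501} = - \frac{3402659 i \sqrt{3842743}}{12287174585243}$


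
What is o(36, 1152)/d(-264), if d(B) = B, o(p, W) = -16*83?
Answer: 166/33 ≈ 5.0303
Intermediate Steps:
o(p, W) = -1328
o(36, 1152)/d(-264) = -1328/(-264) = -1328*(-1/264) = 166/33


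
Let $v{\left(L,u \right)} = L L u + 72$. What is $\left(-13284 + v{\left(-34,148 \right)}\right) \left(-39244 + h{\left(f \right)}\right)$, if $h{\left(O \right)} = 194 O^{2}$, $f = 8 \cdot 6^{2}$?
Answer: $2534208501392$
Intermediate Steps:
$v{\left(L,u \right)} = 72 + u L^{2}$ ($v{\left(L,u \right)} = L^{2} u + 72 = u L^{2} + 72 = 72 + u L^{2}$)
$f = 288$ ($f = 8 \cdot 36 = 288$)
$\left(-13284 + v{\left(-34,148 \right)}\right) \left(-39244 + h{\left(f \right)}\right) = \left(-13284 + \left(72 + 148 \left(-34\right)^{2}\right)\right) \left(-39244 + 194 \cdot 288^{2}\right) = \left(-13284 + \left(72 + 148 \cdot 1156\right)\right) \left(-39244 + 194 \cdot 82944\right) = \left(-13284 + \left(72 + 171088\right)\right) \left(-39244 + 16091136\right) = \left(-13284 + 171160\right) 16051892 = 157876 \cdot 16051892 = 2534208501392$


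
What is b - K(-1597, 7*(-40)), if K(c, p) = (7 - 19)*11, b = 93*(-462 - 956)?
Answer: -131742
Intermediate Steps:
b = -131874 (b = 93*(-1418) = -131874)
K(c, p) = -132 (K(c, p) = -12*11 = -132)
b - K(-1597, 7*(-40)) = -131874 - 1*(-132) = -131874 + 132 = -131742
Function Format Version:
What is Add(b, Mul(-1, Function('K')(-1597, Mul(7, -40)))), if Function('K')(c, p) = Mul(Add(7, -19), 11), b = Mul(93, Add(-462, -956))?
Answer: -131742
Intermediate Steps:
b = -131874 (b = Mul(93, -1418) = -131874)
Function('K')(c, p) = -132 (Function('K')(c, p) = Mul(-12, 11) = -132)
Add(b, Mul(-1, Function('K')(-1597, Mul(7, -40)))) = Add(-131874, Mul(-1, -132)) = Add(-131874, 132) = -131742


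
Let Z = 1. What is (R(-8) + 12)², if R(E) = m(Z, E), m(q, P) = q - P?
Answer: 441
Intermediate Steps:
R(E) = 1 - E
(R(-8) + 12)² = ((1 - 1*(-8)) + 12)² = ((1 + 8) + 12)² = (9 + 12)² = 21² = 441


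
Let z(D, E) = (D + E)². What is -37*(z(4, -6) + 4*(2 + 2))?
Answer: -740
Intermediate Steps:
-37*(z(4, -6) + 4*(2 + 2)) = -37*((4 - 6)² + 4*(2 + 2)) = -37*((-2)² + 4*4) = -37*(4 + 16) = -37*20 = -740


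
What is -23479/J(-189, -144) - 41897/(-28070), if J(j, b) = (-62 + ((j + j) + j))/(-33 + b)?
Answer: -116626475597/17656030 ≈ -6605.5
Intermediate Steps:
J(j, b) = (-62 + 3*j)/(-33 + b) (J(j, b) = (-62 + (2*j + j))/(-33 + b) = (-62 + 3*j)/(-33 + b))
-23479/J(-189, -144) - 41897/(-28070) = -23479*(-33 - 144)/(-62 + 3*(-189)) - 41897/(-28070) = -23479*(-177/(-62 - 567)) - 41897*(-1/28070) = -23479/((-1/177*(-629))) + 41897/28070 = -23479/629/177 + 41897/28070 = -23479*177/629 + 41897/28070 = -4155783/629 + 41897/28070 = -116626475597/17656030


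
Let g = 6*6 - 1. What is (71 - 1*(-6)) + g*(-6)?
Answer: -133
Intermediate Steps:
g = 35 (g = 36 - 1 = 35)
(71 - 1*(-6)) + g*(-6) = (71 - 1*(-6)) + 35*(-6) = (71 + 6) - 210 = 77 - 210 = -133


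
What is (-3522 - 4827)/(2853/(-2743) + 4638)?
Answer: -7633769/4239727 ≈ -1.8005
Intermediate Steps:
(-3522 - 4827)/(2853/(-2743) + 4638) = -8349/(2853*(-1/2743) + 4638) = -8349/(-2853/2743 + 4638) = -8349/12719181/2743 = -8349*2743/12719181 = -7633769/4239727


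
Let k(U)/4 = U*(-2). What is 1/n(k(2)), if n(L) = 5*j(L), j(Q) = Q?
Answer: -1/80 ≈ -0.012500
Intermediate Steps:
k(U) = -8*U (k(U) = 4*(U*(-2)) = 4*(-2*U) = -8*U)
n(L) = 5*L
1/n(k(2)) = 1/(5*(-8*2)) = 1/(5*(-16)) = 1/(-80) = -1/80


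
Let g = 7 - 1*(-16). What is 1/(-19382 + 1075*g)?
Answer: 1/5343 ≈ 0.00018716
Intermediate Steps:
g = 23 (g = 7 + 16 = 23)
1/(-19382 + 1075*g) = 1/(-19382 + 1075*23) = 1/(-19382 + 24725) = 1/5343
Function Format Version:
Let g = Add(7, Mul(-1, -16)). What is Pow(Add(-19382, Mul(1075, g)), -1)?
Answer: Rational(1, 5343) ≈ 0.00018716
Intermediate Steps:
g = 23 (g = Add(7, 16) = 23)
Pow(Add(-19382, Mul(1075, g)), -1) = Pow(Add(-19382, Mul(1075, 23)), -1) = Pow(Add(-19382, 24725), -1) = Pow(5343, -1) = Rational(1, 5343)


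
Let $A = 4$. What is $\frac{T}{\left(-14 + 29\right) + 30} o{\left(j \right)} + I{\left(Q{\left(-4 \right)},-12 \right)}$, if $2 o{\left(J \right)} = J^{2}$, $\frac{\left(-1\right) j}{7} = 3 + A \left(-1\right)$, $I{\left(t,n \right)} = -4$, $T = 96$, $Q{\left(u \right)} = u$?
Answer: $\frac{724}{15} \approx 48.267$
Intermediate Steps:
$j = 7$ ($j = - 7 \left(3 + 4 \left(-1\right)\right) = - 7 \left(3 - 4\right) = \left(-7\right) \left(-1\right) = 7$)
$o{\left(J \right)} = \frac{J^{2}}{2}$
$\frac{T}{\left(-14 + 29\right) + 30} o{\left(j \right)} + I{\left(Q{\left(-4 \right)},-12 \right)} = \frac{96}{\left(-14 + 29\right) + 30} \frac{7^{2}}{2} - 4 = \frac{96}{15 + 30} \cdot \frac{1}{2} \cdot 49 - 4 = \frac{96}{45} \cdot \frac{49}{2} - 4 = 96 \cdot \frac{1}{45} \cdot \frac{49}{2} - 4 = \frac{32}{15} \cdot \frac{49}{2} - 4 = \frac{784}{15} - 4 = \frac{724}{15}$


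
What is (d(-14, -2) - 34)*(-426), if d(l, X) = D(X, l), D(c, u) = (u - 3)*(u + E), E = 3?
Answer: -65178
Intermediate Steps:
D(c, u) = (-3 + u)*(3 + u) (D(c, u) = (u - 3)*(u + 3) = (-3 + u)*(3 + u))
d(l, X) = -9 + l²
(d(-14, -2) - 34)*(-426) = ((-9 + (-14)²) - 34)*(-426) = ((-9 + 196) - 34)*(-426) = (187 - 34)*(-426) = 153*(-426) = -65178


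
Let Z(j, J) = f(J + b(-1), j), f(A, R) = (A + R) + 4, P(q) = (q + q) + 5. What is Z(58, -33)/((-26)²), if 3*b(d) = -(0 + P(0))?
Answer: 41/1014 ≈ 0.040434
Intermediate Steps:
P(q) = 5 + 2*q (P(q) = 2*q + 5 = 5 + 2*q)
b(d) = -5/3 (b(d) = (-(0 + (5 + 2*0)))/3 = (-(0 + (5 + 0)))/3 = (-(0 + 5))/3 = (-1*5)/3 = (⅓)*(-5) = -5/3)
f(A, R) = 4 + A + R
Z(j, J) = 7/3 + J + j (Z(j, J) = 4 + (J - 5/3) + j = 4 + (-5/3 + J) + j = 7/3 + J + j)
Z(58, -33)/((-26)²) = (7/3 - 33 + 58)/((-26)²) = (82/3)/676 = (82/3)*(1/676) = 41/1014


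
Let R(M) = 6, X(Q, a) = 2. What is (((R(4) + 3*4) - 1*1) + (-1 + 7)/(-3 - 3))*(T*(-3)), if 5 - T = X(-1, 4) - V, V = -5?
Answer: 96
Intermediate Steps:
T = -2 (T = 5 - (2 - 1*(-5)) = 5 - (2 + 5) = 5 - 1*7 = 5 - 7 = -2)
(((R(4) + 3*4) - 1*1) + (-1 + 7)/(-3 - 3))*(T*(-3)) = (((6 + 3*4) - 1*1) + (-1 + 7)/(-3 - 3))*(-2*(-3)) = (((6 + 12) - 1) + 6/(-6))*6 = ((18 - 1) + 6*(-⅙))*6 = (17 - 1)*6 = 16*6 = 96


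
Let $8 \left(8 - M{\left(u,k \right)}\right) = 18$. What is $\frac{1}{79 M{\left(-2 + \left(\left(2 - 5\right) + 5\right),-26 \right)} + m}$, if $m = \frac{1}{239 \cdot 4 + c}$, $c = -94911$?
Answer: $\frac{375820}{170716231} \approx 0.0022014$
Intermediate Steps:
$M{\left(u,k \right)} = \frac{23}{4}$ ($M{\left(u,k \right)} = 8 - \frac{9}{4} = \frac{23}{4}$)
$m = - \frac{1}{93955}$ ($m = \frac{1}{239 \cdot 4 - 94911} = \frac{1}{956 - 94911} = \frac{1}{-93955} = - \frac{1}{93955} \approx -1.0643 \cdot 10^{-5}$)
$\frac{1}{79 M{\left(-2 + \left(\left(2 - 5\right) + 5\right),-26 \right)} + m} = \frac{1}{79 \cdot \frac{23}{4} - \frac{1}{93955}} = \frac{1}{\frac{1817}{4} - \frac{1}{93955}} = \frac{1}{\frac{170716231}{375820}} = \frac{375820}{170716231}$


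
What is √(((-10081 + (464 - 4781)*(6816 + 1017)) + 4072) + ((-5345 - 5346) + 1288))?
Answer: I*√33830473 ≈ 5816.4*I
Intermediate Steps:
√(((-10081 + (464 - 4781)*(6816 + 1017)) + 4072) + ((-5345 - 5346) + 1288)) = √(((-10081 - 4317*7833) + 4072) + (-10691 + 1288)) = √(((-10081 - 33815061) + 4072) - 9403) = √((-33825142 + 4072) - 9403) = √(-33821070 - 9403) = √(-33830473) = I*√33830473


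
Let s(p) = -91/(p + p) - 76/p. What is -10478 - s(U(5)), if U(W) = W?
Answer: -104537/10 ≈ -10454.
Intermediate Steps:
s(p) = -243/(2*p) (s(p) = -91*1/(2*p) - 76/p = -91/(2*p) - 76/p = -243/(2*p))
-10478 - s(U(5)) = -10478 - (-243)/(2*5) = -10478 - 1*(-243/10) = -10478 + 243/10 = -104537/10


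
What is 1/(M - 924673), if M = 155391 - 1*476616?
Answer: -1/1245898 ≈ -8.0263e-7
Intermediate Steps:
M = -321225 (M = 155391 - 476616 = -321225)
1/(M - 924673) = 1/(-321225 - 924673) = 1/(-1245898) = -1/1245898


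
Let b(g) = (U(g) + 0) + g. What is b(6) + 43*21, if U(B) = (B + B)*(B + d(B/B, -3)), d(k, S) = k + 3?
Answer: 1029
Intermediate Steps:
d(k, S) = 3 + k
U(B) = 2*B*(4 + B) (U(B) = (B + B)*(B + (3 + B/B)) = (2*B)*(B + (3 + 1)) = (2*B)*(B + 4) = (2*B)*(4 + B) = 2*B*(4 + B))
b(g) = g + 2*g*(4 + g) (b(g) = (2*g*(4 + g) + 0) + g = 2*g*(4 + g) + g = g + 2*g*(4 + g))
b(6) + 43*21 = 6*(9 + 2*6) + 43*21 = 6*(9 + 12) + 903 = 6*21 + 903 = 126 + 903 = 1029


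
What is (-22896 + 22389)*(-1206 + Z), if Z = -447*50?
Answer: 11942892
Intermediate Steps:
Z = -22350
(-22896 + 22389)*(-1206 + Z) = (-22896 + 22389)*(-1206 - 22350) = -507*(-23556) = 11942892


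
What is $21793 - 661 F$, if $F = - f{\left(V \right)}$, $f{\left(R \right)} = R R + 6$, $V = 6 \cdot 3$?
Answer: $239923$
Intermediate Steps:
$V = 18$
$f{\left(R \right)} = 6 + R^{2}$ ($f{\left(R \right)} = R^{2} + 6 = 6 + R^{2}$)
$F = -330$ ($F = - (6 + 18^{2}) = - (6 + 324) = \left(-1\right) 330 = -330$)
$21793 - 661 F = 21793 - -218130 = 21793 + 218130 = 239923$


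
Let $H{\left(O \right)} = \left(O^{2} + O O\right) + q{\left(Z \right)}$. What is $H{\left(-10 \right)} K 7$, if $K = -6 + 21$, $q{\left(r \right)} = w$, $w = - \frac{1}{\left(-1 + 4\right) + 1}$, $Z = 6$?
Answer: $\frac{83895}{4} \approx 20974.0$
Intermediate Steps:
$w = - \frac{1}{4}$ ($w = - \frac{1}{3 + 1} = - \frac{1}{4} \approx -0.25$)
$q{\left(r \right)} = - \frac{1}{4}$
$H{\left(O \right)} = - \frac{1}{4} + 2 O^{2}$ ($H{\left(O \right)} = \left(O^{2} + O O\right) - \frac{1}{4} = \left(O^{2} + O^{2}\right) - \frac{1}{4} = 2 O^{2} - \frac{1}{4} = - \frac{1}{4} + 2 O^{2}$)
$K = 15$
$H{\left(-10 \right)} K 7 = \left(- \frac{1}{4} + 2 \left(-10\right)^{2}\right) 15 \cdot 7 = \left(- \frac{1}{4} + 2 \cdot 100\right) 15 \cdot 7 = \left(- \frac{1}{4} + 200\right) 15 \cdot 7 = \frac{799}{4} \cdot 15 \cdot 7 = \frac{11985}{4} \cdot 7 = \frac{83895}{4}$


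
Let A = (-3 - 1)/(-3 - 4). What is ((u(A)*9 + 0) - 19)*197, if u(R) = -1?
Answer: -5516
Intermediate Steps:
A = 4/7 (A = -4/(-7) = -4*(-1/7) = 4/7 ≈ 0.57143)
((u(A)*9 + 0) - 19)*197 = ((-1*9 + 0) - 19)*197 = ((-9 + 0) - 19)*197 = (-9 - 19)*197 = -28*197 = -5516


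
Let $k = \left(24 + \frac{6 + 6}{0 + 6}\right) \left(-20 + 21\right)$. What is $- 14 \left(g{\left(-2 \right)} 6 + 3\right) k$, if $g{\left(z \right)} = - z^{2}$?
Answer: $7644$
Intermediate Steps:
$k = 26$ ($k = \left(24 + \frac{12}{6}\right) 1 = \left(24 + 12 \cdot \frac{1}{6}\right) 1 = \left(24 + 2\right) 1 = 26 \cdot 1 = 26$)
$- 14 \left(g{\left(-2 \right)} 6 + 3\right) k = - 14 \left(- \left(-2\right)^{2} \cdot 6 + 3\right) 26 = - 14 \left(\left(-1\right) 4 \cdot 6 + 3\right) 26 = - 14 \left(\left(-4\right) 6 + 3\right) 26 = - 14 \left(-24 + 3\right) 26 = \left(-14\right) \left(-21\right) 26 = 294 \cdot 26 = 7644$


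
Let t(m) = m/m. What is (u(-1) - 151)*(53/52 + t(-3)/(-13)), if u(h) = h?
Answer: -1862/13 ≈ -143.23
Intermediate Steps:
t(m) = 1
(u(-1) - 151)*(53/52 + t(-3)/(-13)) = (-1 - 151)*(53/52 + 1/(-13)) = -152*(53*(1/52) + 1*(-1/13)) = -152*(53/52 - 1/13) = -152*49/52 = -1862/13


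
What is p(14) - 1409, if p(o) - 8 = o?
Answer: -1387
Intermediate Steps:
p(o) = 8 + o
p(14) - 1409 = (8 + 14) - 1409 = 22 - 1409 = -1387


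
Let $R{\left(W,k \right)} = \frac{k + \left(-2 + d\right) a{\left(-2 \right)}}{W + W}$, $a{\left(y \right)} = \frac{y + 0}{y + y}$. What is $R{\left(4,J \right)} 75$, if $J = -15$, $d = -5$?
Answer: $- \frac{2775}{16} \approx -173.44$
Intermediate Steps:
$a{\left(y \right)} = \frac{1}{2}$ ($a{\left(y \right)} = \frac{y}{2 y} = y \frac{1}{2 y} = \frac{1}{2}$)
$R{\left(W,k \right)} = \frac{- \frac{7}{2} + k}{2 W}$ ($R{\left(W,k \right)} = \frac{k + \left(-2 - 5\right) \frac{1}{2}}{W + W} = \frac{k - \frac{7}{2}}{2 W} = \left(k - \frac{7}{2}\right) \frac{1}{2 W} = \left(- \frac{7}{2} + k\right) \frac{1}{2 W} = \frac{- \frac{7}{2} + k}{2 W}$)
$R{\left(4,J \right)} 75 = \frac{-7 + 2 \left(-15\right)}{4 \cdot 4} \cdot 75 = \frac{1}{4} \cdot \frac{1}{4} \left(-7 - 30\right) 75 = \frac{1}{4} \cdot \frac{1}{4} \left(-37\right) 75 = \left(- \frac{37}{16}\right) 75 = - \frac{2775}{16}$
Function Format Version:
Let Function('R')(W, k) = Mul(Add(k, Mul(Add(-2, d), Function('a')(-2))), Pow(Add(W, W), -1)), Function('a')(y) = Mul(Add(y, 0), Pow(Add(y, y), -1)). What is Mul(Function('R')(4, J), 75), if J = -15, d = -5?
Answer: Rational(-2775, 16) ≈ -173.44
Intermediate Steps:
Function('a')(y) = Rational(1, 2) (Function('a')(y) = Mul(y, Pow(Mul(2, y), -1)) = Mul(y, Mul(Rational(1, 2), Pow(y, -1))) = Rational(1, 2))
Function('R')(W, k) = Mul(Rational(1, 2), Pow(W, -1), Add(Rational(-7, 2), k)) (Function('R')(W, k) = Mul(Add(k, Mul(Add(-2, -5), Rational(1, 2))), Pow(Add(W, W), -1)) = Mul(Add(k, Mul(-7, Rational(1, 2))), Pow(Mul(2, W), -1)) = Mul(Add(k, Rational(-7, 2)), Mul(Rational(1, 2), Pow(W, -1))) = Mul(Add(Rational(-7, 2), k), Mul(Rational(1, 2), Pow(W, -1))) = Mul(Rational(1, 2), Pow(W, -1), Add(Rational(-7, 2), k)))
Mul(Function('R')(4, J), 75) = Mul(Mul(Rational(1, 4), Pow(4, -1), Add(-7, Mul(2, -15))), 75) = Mul(Mul(Rational(1, 4), Rational(1, 4), Add(-7, -30)), 75) = Mul(Mul(Rational(1, 4), Rational(1, 4), -37), 75) = Mul(Rational(-37, 16), 75) = Rational(-2775, 16)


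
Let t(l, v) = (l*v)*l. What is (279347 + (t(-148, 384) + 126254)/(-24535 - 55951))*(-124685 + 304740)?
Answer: 2023366734774430/40243 ≈ 5.0279e+10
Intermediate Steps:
t(l, v) = v*l²
(279347 + (t(-148, 384) + 126254)/(-24535 - 55951))*(-124685 + 304740) = (279347 + (384*(-148)² + 126254)/(-24535 - 55951))*(-124685 + 304740) = (279347 + (384*21904 + 126254)/(-80486))*180055 = (279347 + (8411136 + 126254)*(-1/80486))*180055 = (279347 + 8537390*(-1/80486))*180055 = (279347 - 4268695/40243)*180055 = (11237492626/40243)*180055 = 2023366734774430/40243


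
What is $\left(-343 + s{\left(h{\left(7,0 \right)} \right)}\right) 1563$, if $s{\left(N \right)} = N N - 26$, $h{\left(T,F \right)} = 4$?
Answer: $-551739$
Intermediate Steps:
$s{\left(N \right)} = -26 + N^{2}$ ($s{\left(N \right)} = N^{2} - 26 = -26 + N^{2}$)
$\left(-343 + s{\left(h{\left(7,0 \right)} \right)}\right) 1563 = \left(-343 - \left(26 - 4^{2}\right)\right) 1563 = \left(-343 + \left(-26 + 16\right)\right) 1563 = \left(-343 - 10\right) 1563 = \left(-353\right) 1563 = -551739$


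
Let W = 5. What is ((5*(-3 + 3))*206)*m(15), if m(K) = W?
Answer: 0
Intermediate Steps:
m(K) = 5
((5*(-3 + 3))*206)*m(15) = ((5*(-3 + 3))*206)*5 = ((5*0)*206)*5 = (0*206)*5 = 0*5 = 0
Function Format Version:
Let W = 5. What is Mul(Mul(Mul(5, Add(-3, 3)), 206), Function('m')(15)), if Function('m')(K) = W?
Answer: 0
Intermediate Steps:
Function('m')(K) = 5
Mul(Mul(Mul(5, Add(-3, 3)), 206), Function('m')(15)) = Mul(Mul(Mul(5, Add(-3, 3)), 206), 5) = Mul(Mul(Mul(5, 0), 206), 5) = Mul(Mul(0, 206), 5) = Mul(0, 5) = 0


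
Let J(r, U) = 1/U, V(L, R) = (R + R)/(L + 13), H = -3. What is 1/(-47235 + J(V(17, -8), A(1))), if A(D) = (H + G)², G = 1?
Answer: -4/188939 ≈ -2.1171e-5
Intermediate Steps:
V(L, R) = 2*R/(13 + L) (V(L, R) = (2*R)/(13 + L) = 2*R/(13 + L))
A(D) = 4 (A(D) = (-3 + 1)² = (-2)² = 4)
1/(-47235 + J(V(17, -8), A(1))) = 1/(-47235 + 1/4) = 1/(-47235 + ¼) = 1/(-188939/4) = -4/188939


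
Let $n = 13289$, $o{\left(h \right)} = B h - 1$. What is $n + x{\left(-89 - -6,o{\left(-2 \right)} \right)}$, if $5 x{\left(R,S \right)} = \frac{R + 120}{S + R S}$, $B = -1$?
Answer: $\frac{5448453}{410} \approx 13289.0$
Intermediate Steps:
$o{\left(h \right)} = -1 - h$ ($o{\left(h \right)} = - h - 1 = -1 - h$)
$x{\left(R,S \right)} = \frac{120 + R}{5 \left(S + R S\right)}$ ($x{\left(R,S \right)} = \frac{\left(R + 120\right) \frac{1}{S + R S}}{5} = \frac{\left(120 + R\right) \frac{1}{S + R S}}{5} = \frac{\frac{1}{S + R S} \left(120 + R\right)}{5} = \frac{120 + R}{5 \left(S + R S\right)}$)
$n + x{\left(-89 - -6,o{\left(-2 \right)} \right)} = 13289 + \frac{120 - 83}{5 \left(-1 - -2\right) \left(1 - 83\right)} = 13289 + \frac{120 + \left(-89 + 6\right)}{5 \left(-1 + 2\right) \left(1 + \left(-89 + 6\right)\right)} = 13289 + \frac{120 - 83}{5 \cdot 1 \left(1 - 83\right)} = 13289 + \frac{1}{5} \cdot 1 \frac{1}{-82} \cdot 37 = 13289 + \frac{1}{5} \cdot 1 \left(- \frac{1}{82}\right) 37 = 13289 - \frac{37}{410} = \frac{5448453}{410}$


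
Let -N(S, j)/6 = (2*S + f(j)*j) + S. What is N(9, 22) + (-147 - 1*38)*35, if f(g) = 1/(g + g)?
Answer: -6640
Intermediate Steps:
f(g) = 1/(2*g)
N(S, j) = -3 - 18*S (N(S, j) = -6*((2*S + (1/(2*j))*j) + S) = -6*((2*S + ½) + S) = -6*((½ + 2*S) + S) = -6*(½ + 3*S) = -3 - 18*S)
N(9, 22) + (-147 - 1*38)*35 = (-3 - 18*9) + (-147 - 1*38)*35 = (-3 - 162) + (-147 - 38)*35 = -165 - 185*35 = -165 - 6475 = -6640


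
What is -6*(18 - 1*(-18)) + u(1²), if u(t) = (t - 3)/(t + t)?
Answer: -217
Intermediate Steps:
u(t) = (-3 + t)/(2*t) (u(t) = (-3 + t)/((2*t)) = (-3 + t)*(1/(2*t)) = (-3 + t)/(2*t))
-6*(18 - 1*(-18)) + u(1²) = -6*(18 - 1*(-18)) + (-3 + 1²)/(2*(1²)) = -6*(18 + 18) + (½)*(-3 + 1)/1 = -6*36 + (½)*1*(-2) = -216 - 1 = -217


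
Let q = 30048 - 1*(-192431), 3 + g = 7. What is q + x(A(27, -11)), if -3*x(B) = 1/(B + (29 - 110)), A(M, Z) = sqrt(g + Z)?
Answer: 1461242099/6568 + I*sqrt(7)/19704 ≈ 2.2248e+5 + 0.00013427*I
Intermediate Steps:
g = 4 (g = -3 + 7 = 4)
A(M, Z) = sqrt(4 + Z)
x(B) = -1/(3*(-81 + B)) (x(B) = -1/(3*(B + (29 - 110))) = -1/(3*(B - 81)) = -1/(3*(-81 + B)))
q = 222479 (q = 30048 + 192431 = 222479)
q + x(A(27, -11)) = 222479 - 1/(-243 + 3*sqrt(4 - 11)) = 222479 - 1/(-243 + 3*sqrt(-7)) = 222479 - 1/(-243 + 3*(I*sqrt(7))) = 222479 - 1/(-243 + 3*I*sqrt(7))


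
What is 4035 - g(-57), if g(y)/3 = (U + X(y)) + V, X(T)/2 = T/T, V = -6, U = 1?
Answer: 4044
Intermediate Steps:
X(T) = 2 (X(T) = 2*(T/T) = 2*1 = 2)
g(y) = -9 (g(y) = 3*((1 + 2) - 6) = 3*(3 - 6) = 3*(-3) = -9)
4035 - g(-57) = 4035 - 1*(-9) = 4035 + 9 = 4044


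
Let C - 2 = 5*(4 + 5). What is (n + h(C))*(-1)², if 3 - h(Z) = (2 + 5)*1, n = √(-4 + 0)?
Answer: -4 + 2*I ≈ -4.0 + 2.0*I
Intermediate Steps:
n = 2*I (n = √(-4) = 2*I ≈ 2.0*I)
C = 47 (C = 2 + 5*(4 + 5) = 2 + 5*9 = 2 + 45 = 47)
h(Z) = -4 (h(Z) = 3 - (2 + 5) = 3 - 7 = -4)
(n + h(C))*(-1)² = (2*I - 4)*(-1)² = (-4 + 2*I)*1 = -4 + 2*I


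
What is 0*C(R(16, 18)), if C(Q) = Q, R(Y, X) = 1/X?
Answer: 0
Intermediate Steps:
0*C(R(16, 18)) = 0/18 = 0*(1/18) = 0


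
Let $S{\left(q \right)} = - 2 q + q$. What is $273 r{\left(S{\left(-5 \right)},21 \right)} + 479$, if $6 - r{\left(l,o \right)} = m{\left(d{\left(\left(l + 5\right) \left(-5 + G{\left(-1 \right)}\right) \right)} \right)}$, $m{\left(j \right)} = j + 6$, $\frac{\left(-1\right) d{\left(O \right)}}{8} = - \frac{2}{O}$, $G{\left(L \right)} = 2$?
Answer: $\frac{3123}{5} \approx 624.6$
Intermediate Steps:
$S{\left(q \right)} = - q$
$d{\left(O \right)} = \frac{16}{O}$ ($d{\left(O \right)} = - 8 \left(- \frac{2}{O}\right) = \frac{16}{O}$)
$m{\left(j \right)} = 6 + j$
$r{\left(l,o \right)} = - \frac{16}{-15 - 3 l}$ ($r{\left(l,o \right)} = 6 - \left(6 + \frac{16}{\left(l + 5\right) \left(-5 + 2\right)}\right) = 6 - \left(6 + \frac{16}{\left(5 + l\right) \left(-3\right)}\right) = 6 - \left(6 + \frac{16}{-15 - 3 l}\right) = - \frac{16}{-15 - 3 l}$)
$273 r{\left(S{\left(-5 \right)},21 \right)} + 479 = 273 \frac{16}{3 \left(5 - -5\right)} + 479 = 273 \frac{16}{3 \left(5 + 5\right)} + 479 = 273 \frac{16}{3 \cdot 10} + 479 = 273 \cdot \frac{16}{3} \cdot \frac{1}{10} + 479 = 273 \cdot \frac{8}{15} + 479 = \frac{728}{5} + 479 = \frac{3123}{5}$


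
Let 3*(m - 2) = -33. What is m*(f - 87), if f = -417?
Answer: 4536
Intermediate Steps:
m = -9 (m = 2 + (⅓)*(-33) = 2 - 11 = -9)
m*(f - 87) = -9*(-417 - 87) = -9*(-504) = 4536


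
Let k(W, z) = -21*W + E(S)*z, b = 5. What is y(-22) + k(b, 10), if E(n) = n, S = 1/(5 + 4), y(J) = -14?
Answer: -1061/9 ≈ -117.89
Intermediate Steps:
S = ⅑ (S = 1/9 = ⅑ ≈ 0.11111)
k(W, z) = -21*W + z/9
y(-22) + k(b, 10) = -14 + (-21*5 + (⅑)*10) = -14 + (-105 + 10/9) = -14 - 935/9 = -1061/9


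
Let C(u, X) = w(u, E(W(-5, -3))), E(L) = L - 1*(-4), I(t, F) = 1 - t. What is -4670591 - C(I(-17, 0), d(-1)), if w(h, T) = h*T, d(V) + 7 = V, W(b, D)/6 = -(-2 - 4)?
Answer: -4671311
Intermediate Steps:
W(b, D) = 36 (W(b, D) = 6*(-(-2 - 4)) = 6*(-1*(-6)) = 6*6 = 36)
d(V) = -7 + V
E(L) = 4 + L (E(L) = L + 4 = 4 + L)
w(h, T) = T*h
C(u, X) = 40*u (C(u, X) = (4 + 36)*u = 40*u)
-4670591 - C(I(-17, 0), d(-1)) = -4670591 - 40*(1 - 1*(-17)) = -4670591 - 40*(1 + 17) = -4670591 - 40*18 = -4670591 - 1*720 = -4670591 - 720 = -4671311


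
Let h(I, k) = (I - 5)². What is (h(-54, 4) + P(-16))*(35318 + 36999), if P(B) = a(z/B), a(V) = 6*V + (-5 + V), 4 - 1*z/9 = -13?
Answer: 3944530765/16 ≈ 2.4653e+8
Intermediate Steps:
z = 153 (z = 36 - 9*(-13) = 36 + 117 = 153)
h(I, k) = (-5 + I)²
a(V) = -5 + 7*V
P(B) = -5 + 1071/B (P(B) = -5 + 7*(153/B) = -5 + 1071/B)
(h(-54, 4) + P(-16))*(35318 + 36999) = ((-5 - 54)² + (-5 + 1071/(-16)))*(35318 + 36999) = ((-59)² + (-5 + 1071*(-1/16)))*72317 = (3481 + (-5 - 1071/16))*72317 = (3481 - 1151/16)*72317 = (54545/16)*72317 = 3944530765/16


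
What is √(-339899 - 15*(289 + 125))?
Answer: I*√346109 ≈ 588.31*I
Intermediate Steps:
√(-339899 - 15*(289 + 125)) = √(-339899 - 15*414) = √(-339899 - 6210) = √(-346109) = I*√346109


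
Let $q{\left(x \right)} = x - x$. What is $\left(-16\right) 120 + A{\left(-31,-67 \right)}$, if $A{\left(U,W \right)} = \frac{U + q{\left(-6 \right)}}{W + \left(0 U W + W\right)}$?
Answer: $- \frac{257249}{134} \approx -1919.8$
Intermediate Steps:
$q{\left(x \right)} = 0$
$A{\left(U,W \right)} = \frac{U}{2 W}$ ($A{\left(U,W \right)} = \frac{U + 0}{W + \left(0 U W + W\right)} = \frac{U}{W + \left(0 W + W\right)} = \frac{U}{W + \left(0 + W\right)} = \frac{U}{W + W} = \frac{U}{2 W}$)
$\left(-16\right) 120 + A{\left(-31,-67 \right)} = \left(-16\right) 120 + \frac{1}{2} \left(-31\right) \frac{1}{-67} = -1920 + \frac{1}{2} \left(-31\right) \left(- \frac{1}{67}\right) = -1920 + \frac{31}{134} = - \frac{257249}{134}$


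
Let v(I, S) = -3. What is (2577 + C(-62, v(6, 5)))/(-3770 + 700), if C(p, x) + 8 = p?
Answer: -2507/3070 ≈ -0.81661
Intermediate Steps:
C(p, x) = -8 + p
(2577 + C(-62, v(6, 5)))/(-3770 + 700) = (2577 + (-8 - 62))/(-3770 + 700) = (2577 - 70)/(-3070) = 2507*(-1/3070) = -2507/3070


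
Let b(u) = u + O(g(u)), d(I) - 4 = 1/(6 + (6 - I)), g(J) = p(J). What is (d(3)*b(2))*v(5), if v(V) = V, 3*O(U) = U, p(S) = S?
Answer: 1480/27 ≈ 54.815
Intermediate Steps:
g(J) = J
d(I) = 4 + 1/(12 - I) (d(I) = 4 + 1/(6 + (6 - I)) = 4 + 1/(12 - I))
O(U) = U/3
b(u) = 4*u/3 (b(u) = u + u/3 = 4*u/3)
(d(3)*b(2))*v(5) = (((-49 + 4*3)/(-12 + 3))*((4/3)*2))*5 = (((-49 + 12)/(-9))*(8/3))*5 = (-⅑*(-37)*(8/3))*5 = ((37/9)*(8/3))*5 = (296/27)*5 = 1480/27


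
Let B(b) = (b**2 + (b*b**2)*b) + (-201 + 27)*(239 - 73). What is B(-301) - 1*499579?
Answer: 8208103339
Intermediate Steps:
B(b) = -28884 + b**2 + b**4 (B(b) = (b**2 + b**3*b) - 174*166 = (b**2 + b**4) - 28884 = -28884 + b**2 + b**4)
B(-301) - 1*499579 = (-28884 + (-301)**2 + (-301)**4) - 1*499579 = (-28884 + 90601 + 8208541201) - 499579 = 8208602918 - 499579 = 8208103339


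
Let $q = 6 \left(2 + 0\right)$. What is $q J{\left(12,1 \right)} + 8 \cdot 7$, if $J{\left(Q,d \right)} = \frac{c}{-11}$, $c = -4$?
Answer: $\frac{664}{11} \approx 60.364$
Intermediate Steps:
$q = 12$ ($q = 6 \cdot 2 = 12$)
$J{\left(Q,d \right)} = \frac{4}{11}$ ($J{\left(Q,d \right)} = - \frac{4}{-11} = \left(-4\right) \left(- \frac{1}{11}\right) = \frac{4}{11}$)
$q J{\left(12,1 \right)} + 8 \cdot 7 = 12 \cdot \frac{4}{11} + 8 \cdot 7 = \frac{48}{11} + 56 = \frac{664}{11}$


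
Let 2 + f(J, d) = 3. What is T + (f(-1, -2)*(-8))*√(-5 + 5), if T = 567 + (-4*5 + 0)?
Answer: 547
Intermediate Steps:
f(J, d) = 1 (f(J, d) = -2 + 3 = 1)
T = 547 (T = 567 + (-20 + 0) = 567 - 20 = 547)
T + (f(-1, -2)*(-8))*√(-5 + 5) = 547 + (1*(-8))*√(-5 + 5) = 547 - 8*√0 = 547 - 8*0 = 547 + 0 = 547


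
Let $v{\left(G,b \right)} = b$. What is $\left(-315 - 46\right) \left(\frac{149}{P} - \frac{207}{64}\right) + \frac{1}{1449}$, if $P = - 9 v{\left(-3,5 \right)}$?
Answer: $\frac{121737699}{51520} \approx 2362.9$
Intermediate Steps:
$P = -45$ ($P = \left(-9\right) 5 = -45$)
$\left(-315 - 46\right) \left(\frac{149}{P} - \frac{207}{64}\right) + \frac{1}{1449} = \left(-315 - 46\right) \left(\frac{149}{-45} - \frac{207}{64}\right) + \frac{1}{1449} = - 361 \left(149 \left(- \frac{1}{45}\right) - \frac{207}{64}\right) + \frac{1}{1449} = - 361 \left(- \frac{149}{45} - \frac{207}{64}\right) + \frac{1}{1449} = \left(-361\right) \left(- \frac{18851}{2880}\right) + \frac{1}{1449} = \frac{6805211}{2880} + \frac{1}{1449} = \frac{121737699}{51520}$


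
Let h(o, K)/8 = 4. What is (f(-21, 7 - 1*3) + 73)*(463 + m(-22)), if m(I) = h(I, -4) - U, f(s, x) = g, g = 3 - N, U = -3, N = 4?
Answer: 35856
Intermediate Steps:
h(o, K) = 32 (h(o, K) = 8*4 = 32)
g = -1 (g = 3 - 1*4 = 3 - 4 = -1)
f(s, x) = -1
m(I) = 35 (m(I) = 32 - 1*(-3) = 32 + 3 = 35)
(f(-21, 7 - 1*3) + 73)*(463 + m(-22)) = (-1 + 73)*(463 + 35) = 72*498 = 35856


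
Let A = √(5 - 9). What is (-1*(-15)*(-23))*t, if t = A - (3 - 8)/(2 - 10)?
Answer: 1725/8 - 690*I ≈ 215.63 - 690.0*I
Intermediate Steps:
A = 2*I (A = √(-4) = 2*I ≈ 2.0*I)
t = -5/8 + 2*I (t = 2*I - (3 - 8)/(2 - 10) = 2*I - (-5)/(-8) = 2*I - (-5)*(-1)/8 = 2*I - 1*5/8 = 2*I - 5/8 = -5/8 + 2*I ≈ -0.625 + 2.0*I)
(-1*(-15)*(-23))*t = (-1*(-15)*(-23))*(-5/8 + 2*I) = (15*(-23))*(-5/8 + 2*I) = -345*(-5/8 + 2*I) = 1725/8 - 690*I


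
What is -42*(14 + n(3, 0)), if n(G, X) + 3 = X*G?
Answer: -462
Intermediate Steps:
n(G, X) = -3 + G*X (n(G, X) = -3 + X*G = -3 + G*X)
-42*(14 + n(3, 0)) = -42*(14 + (-3 + 3*0)) = -42*(14 + (-3 + 0)) = -42*(14 - 3) = -42*11 = -462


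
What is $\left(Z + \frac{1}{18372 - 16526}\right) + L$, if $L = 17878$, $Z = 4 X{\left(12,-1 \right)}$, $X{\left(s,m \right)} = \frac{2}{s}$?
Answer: $\frac{99012059}{5538} \approx 17879.0$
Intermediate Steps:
$Z = \frac{2}{3}$ ($Z = 4 \cdot \frac{2}{12} = 4 \cdot 2 \cdot \frac{1}{12} = 4 \cdot \frac{1}{6} = \frac{2}{3} \approx 0.66667$)
$\left(Z + \frac{1}{18372 - 16526}\right) + L = \left(\frac{2}{3} + \frac{1}{18372 - 16526}\right) + 17878 = \left(\frac{2}{3} + \frac{1}{1846}\right) + 17878 = \frac{3695}{5538} + 17878 = \frac{99012059}{5538}$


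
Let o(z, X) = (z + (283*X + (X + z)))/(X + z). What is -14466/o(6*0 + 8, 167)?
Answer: -1265775/23722 ≈ -53.359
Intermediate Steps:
o(z, X) = (2*z + 284*X)/(X + z) (o(z, X) = (z + (z + 284*X))/(X + z) = (2*z + 284*X)/(X + z))
-14466/o(6*0 + 8, 167) = -14466*(167 + (6*0 + 8))/(2*((6*0 + 8) + 142*167)) = -14466*(167 + (0 + 8))/(2*((0 + 8) + 23714)) = -14466*(167 + 8)/(2*(8 + 23714)) = -14466/(2*23722/175) = -14466/(2*(1/175)*23722) = -14466/47444/175 = -14466*175/47444 = -1265775/23722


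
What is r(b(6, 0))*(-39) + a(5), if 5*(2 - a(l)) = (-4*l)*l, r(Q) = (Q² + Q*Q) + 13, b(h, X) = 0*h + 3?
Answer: -1187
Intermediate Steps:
b(h, X) = 3 (b(h, X) = 0 + 3 = 3)
r(Q) = 13 + 2*Q² (r(Q) = (Q² + Q²) + 13 = 2*Q² + 13 = 13 + 2*Q²)
a(l) = 2 + 4*l²/5 (a(l) = 2 - (-4*l)*l/5 = 2 - (-4)*l²/5 = 2 + 4*l²/5)
r(b(6, 0))*(-39) + a(5) = (13 + 2*3²)*(-39) + (2 + (⅘)*5²) = (13 + 2*9)*(-39) + (2 + (⅘)*25) = (13 + 18)*(-39) + (2 + 20) = 31*(-39) + 22 = -1209 + 22 = -1187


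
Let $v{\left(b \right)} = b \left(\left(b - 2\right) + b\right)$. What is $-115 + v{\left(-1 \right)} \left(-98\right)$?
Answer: $-507$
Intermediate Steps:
$v{\left(b \right)} = b \left(-2 + 2 b\right)$ ($v{\left(b \right)} = b \left(\left(-2 + b\right) + b\right) = b \left(-2 + 2 b\right)$)
$-115 + v{\left(-1 \right)} \left(-98\right) = -115 + 2 \left(-1\right) \left(-1 - 1\right) \left(-98\right) = -115 + 2 \left(-1\right) \left(-2\right) \left(-98\right) = -115 + 4 \left(-98\right) = -115 - 392 = -507$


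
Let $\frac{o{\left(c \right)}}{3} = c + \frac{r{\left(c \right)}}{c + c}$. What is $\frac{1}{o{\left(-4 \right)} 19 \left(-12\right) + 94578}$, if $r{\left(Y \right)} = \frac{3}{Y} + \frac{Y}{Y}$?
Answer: $\frac{8}{778683} \approx 1.0274 \cdot 10^{-5}$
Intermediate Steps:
$r{\left(Y \right)} = 1 + \frac{3}{Y}$ ($r{\left(Y \right)} = \frac{3}{Y} + 1 = 1 + \frac{3}{Y}$)
$o{\left(c \right)} = 3 c + \frac{3 \left(3 + c\right)}{2 c^{2}}$ ($o{\left(c \right)} = 3 \left(c + \frac{\frac{1}{c} \left(3 + c\right)}{c + c}\right) = 3 \left(c + \frac{\frac{1}{c} \left(3 + c\right)}{2 c}\right) = 3 \left(c + \frac{1}{2 c} \frac{3 + c}{c}\right) = 3 \left(c + \frac{3 + c}{2 c^{2}}\right) = 3 c + \frac{3 \left(3 + c\right)}{2 c^{2}}$)
$\frac{1}{o{\left(-4 \right)} 19 \left(-12\right) + 94578} = \frac{1}{\frac{3 \left(3 - 4 + 2 \left(-4\right)^{3}\right)}{2 \cdot 16} \cdot 19 \left(-12\right) + 94578} = \frac{1}{\frac{3}{2} \cdot \frac{1}{16} \left(3 - 4 + 2 \left(-64\right)\right) 19 \left(-12\right) + 94578} = \frac{1}{\frac{3}{2} \cdot \frac{1}{16} \left(3 - 4 - 128\right) 19 \left(-12\right) + 94578} = \frac{1}{\frac{3}{2} \cdot \frac{1}{16} \left(-129\right) 19 \left(-12\right) + 94578} = \frac{1}{\left(- \frac{387}{32}\right) 19 \left(-12\right) + 94578} = \frac{1}{\left(- \frac{7353}{32}\right) \left(-12\right) + 94578} = \frac{1}{\frac{22059}{8} + 94578} = \frac{1}{\frac{778683}{8}} = \frac{8}{778683}$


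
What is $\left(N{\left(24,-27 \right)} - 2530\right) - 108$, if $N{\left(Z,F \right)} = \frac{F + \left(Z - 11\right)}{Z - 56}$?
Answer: $- \frac{42201}{16} \approx -2637.6$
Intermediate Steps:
$N{\left(Z,F \right)} = \frac{-11 + F + Z}{-56 + Z}$ ($N{\left(Z,F \right)} = \frac{F + \left(-11 + Z\right)}{-56 + Z} = \frac{-11 + F + Z}{-56 + Z}$)
$\left(N{\left(24,-27 \right)} - 2530\right) - 108 = \left(\frac{-11 - 27 + 24}{-56 + 24} - 2530\right) - 108 = \left(\frac{1}{-32} \left(-14\right) - 2530\right) - 108 = \left(\left(- \frac{1}{32}\right) \left(-14\right) - 2530\right) - 108 = \left(\frac{7}{16} - 2530\right) - 108 = - \frac{40473}{16} - 108 = - \frac{42201}{16}$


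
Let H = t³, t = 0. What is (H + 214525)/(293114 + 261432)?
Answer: 214525/554546 ≈ 0.38685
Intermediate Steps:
H = 0 (H = 0³ = 0)
(H + 214525)/(293114 + 261432) = (0 + 214525)/(293114 + 261432) = 214525/554546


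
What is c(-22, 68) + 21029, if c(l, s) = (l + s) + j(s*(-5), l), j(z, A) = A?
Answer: 21053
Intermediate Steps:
c(l, s) = s + 2*l (c(l, s) = (l + s) + l = s + 2*l)
c(-22, 68) + 21029 = (68 + 2*(-22)) + 21029 = (68 - 44) + 21029 = 24 + 21029 = 21053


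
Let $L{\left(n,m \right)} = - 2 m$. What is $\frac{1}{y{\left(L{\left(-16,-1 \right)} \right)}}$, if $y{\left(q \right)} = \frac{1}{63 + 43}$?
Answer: $106$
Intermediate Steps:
$y{\left(q \right)} = \frac{1}{106}$
$\frac{1}{y{\left(L{\left(-16,-1 \right)} \right)}} = \frac{1}{\frac{1}{106}} = 106$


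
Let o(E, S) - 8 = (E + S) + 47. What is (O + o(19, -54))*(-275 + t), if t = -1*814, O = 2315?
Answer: -2542815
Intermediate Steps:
o(E, S) = 55 + E + S (o(E, S) = 8 + ((E + S) + 47) = 8 + (47 + E + S) = 55 + E + S)
t = -814
(O + o(19, -54))*(-275 + t) = (2315 + (55 + 19 - 54))*(-275 - 814) = (2315 + 20)*(-1089) = 2335*(-1089) = -2542815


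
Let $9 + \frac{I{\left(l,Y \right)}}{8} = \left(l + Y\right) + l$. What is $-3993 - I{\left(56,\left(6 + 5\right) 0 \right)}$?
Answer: $-4817$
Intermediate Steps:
$I{\left(l,Y \right)} = -72 + 8 Y + 16 l$ ($I{\left(l,Y \right)} = -72 + 8 \left(\left(l + Y\right) + l\right) = -72 + 8 \left(\left(Y + l\right) + l\right) = -72 + 8 \left(Y + 2 l\right) = -72 + \left(8 Y + 16 l\right) = -72 + 8 Y + 16 l$)
$-3993 - I{\left(56,\left(6 + 5\right) 0 \right)} = -3993 - \left(-72 + 8 \left(6 + 5\right) 0 + 16 \cdot 56\right) = -3993 - \left(-72 + 8 \cdot 11 \cdot 0 + 896\right) = -3993 - \left(-72 + 8 \cdot 0 + 896\right) = -3993 - \left(-72 + 0 + 896\right) = -3993 - 824 = -4817$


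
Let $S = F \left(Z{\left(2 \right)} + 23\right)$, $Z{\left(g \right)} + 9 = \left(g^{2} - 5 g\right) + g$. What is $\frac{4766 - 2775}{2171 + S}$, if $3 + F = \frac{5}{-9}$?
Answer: $\frac{17919}{19219} \approx 0.93236$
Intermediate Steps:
$F = - \frac{32}{9}$ ($F = -3 + \frac{5}{-9} = -3 + 5 \left(- \frac{1}{9}\right) = -3 - \frac{5}{9} = - \frac{32}{9} \approx -3.5556$)
$Z{\left(g \right)} = -9 + g^{2} - 4 g$ ($Z{\left(g \right)} = -9 + \left(\left(g^{2} - 5 g\right) + g\right) = -9 + \left(g^{2} - 4 g\right) = -9 + g^{2} - 4 g$)
$S = - \frac{320}{9}$ ($S = - \frac{32 \left(\left(-9 + 2^{2} - 8\right) + 23\right)}{9} = - \frac{32 \left(\left(-9 + 4 - 8\right) + 23\right)}{9} = - \frac{32 \left(-13 + 23\right)}{9} = \left(- \frac{32}{9}\right) 10 = - \frac{320}{9} \approx -35.556$)
$\frac{4766 - 2775}{2171 + S} = \frac{4766 - 2775}{2171 - \frac{320}{9}} = \frac{1991}{\frac{19219}{9}} = 1991 \cdot \frac{9}{19219} = \frac{17919}{19219}$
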